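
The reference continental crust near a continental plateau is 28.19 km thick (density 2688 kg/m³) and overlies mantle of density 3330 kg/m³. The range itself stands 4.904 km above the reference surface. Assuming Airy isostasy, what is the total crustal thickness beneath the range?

Root depth r = h ρ_c / (ρ_m − ρ_c) = 4.904 km × 2688 / 642 = 20.53 km.
Total thickness = T + h + r = 28.19 km + 4.904 km + 20.53 km = 53.6 km.

53.6 km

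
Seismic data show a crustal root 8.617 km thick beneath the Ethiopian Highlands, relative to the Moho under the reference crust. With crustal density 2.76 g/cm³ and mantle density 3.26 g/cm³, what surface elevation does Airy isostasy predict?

1.56 km

Balancing pressure at the compensation depth: ρ_c h = (ρ_m − ρ_c) r.
h = r (ρ_m − ρ_c) / ρ_c = 8.617 km × (3.26 − 2.76) / 2.76 = 1.56 km.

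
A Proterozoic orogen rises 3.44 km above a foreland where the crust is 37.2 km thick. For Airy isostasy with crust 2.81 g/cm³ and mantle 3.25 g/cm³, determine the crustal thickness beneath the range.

Root depth r = h ρ_c / (ρ_m − ρ_c) = 3.44 km × 2.81 / 0.44 = 21.97 km.
Total thickness = T + h + r = 37.2 km + 3.44 km + 21.97 km = 62.6 km.

62.6 km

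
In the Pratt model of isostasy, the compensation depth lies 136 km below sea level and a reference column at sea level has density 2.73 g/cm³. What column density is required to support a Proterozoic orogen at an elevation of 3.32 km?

Pratt balance: ρ_ref D = ρ (D + h).
ρ = ρ_ref D/(D + h) = 2.73 × 136 km/(136 km + 3.32 km) = 2.66 g/cm³.

2.66 g/cm³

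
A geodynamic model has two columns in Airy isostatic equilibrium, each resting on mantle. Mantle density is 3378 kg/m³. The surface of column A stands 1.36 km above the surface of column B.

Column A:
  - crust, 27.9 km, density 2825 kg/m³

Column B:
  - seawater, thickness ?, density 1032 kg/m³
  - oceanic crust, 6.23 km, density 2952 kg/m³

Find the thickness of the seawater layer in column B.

Take the compensation level at the base of the deeper column (depth z_c below the surface of column A) and equate Σ ρ_i t_i down to z_c; mantle fills any gap and the z_c terms cancel.
Column A: 27.9×2825 + (z_c − 27.9)×3378
Column B: 1.36×0 + x×1032 + 6.23×2952 + (z_c − 1.36 − 6.23 − x)×3378
The z_c×3378 term appears on both sides and cancels. Collect the known terms of each column as K = Σ(ρt)_known − 3378 × (depth of known layers): K_A = 78817.5 − 3378×27.9 = −15428.7; K_B = 18390.96 − 3378×(1.36 + 6.23) = −7248.06.
Balance: K_A = K_B − x×(3378 − 1032), so x = (K_B − K_A)/(3378 − 1032) = 8180.64/2346 = 3.49 km.

3.49 km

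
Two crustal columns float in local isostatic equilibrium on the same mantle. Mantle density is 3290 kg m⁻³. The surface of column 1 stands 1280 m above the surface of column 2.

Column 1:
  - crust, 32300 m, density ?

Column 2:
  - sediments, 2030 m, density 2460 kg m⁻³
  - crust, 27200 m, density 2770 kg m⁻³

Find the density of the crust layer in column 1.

Take the compensation level at the base of the deeper column (depth z_c below the surface of column 1) and equate Σ ρ_i t_i down to z_c; mantle fills any gap and the z_c terms cancel.
Column 1: 32300×ρ + (z_c − 32300)×3290
Column 2: 1280×0 + 2030×2460 + 27200×2770 + (z_c − 1280 − 29230)×3290
The z_c×3290 term appears on both sides and cancels. Collect the known terms of each column as K = Σ(ρt)_known − 3290 × (depth of known layers): K_1 = 0 − 3290×32300 = −106267000; K_2 = 80337800 − 3290×(1280 + 29230) = −20040100.
Balance: K_1 + 32300×ρ = K_2, so ρ = (K_2 − K_1)/32300 = 86226900/32300 = 2670 kg m⁻³.

2670 kg m⁻³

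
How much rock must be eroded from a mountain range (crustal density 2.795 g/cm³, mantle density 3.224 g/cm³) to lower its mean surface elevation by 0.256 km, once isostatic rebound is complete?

Net drop Δ = e − u = e − e ρ_c/ρ_m = e (ρ_m − ρ_c)/ρ_m.
e = Δ ρ_m/(ρ_m − ρ_c) = 0.256 km × 3.224/0.429 = 1.92 km.

1.92 km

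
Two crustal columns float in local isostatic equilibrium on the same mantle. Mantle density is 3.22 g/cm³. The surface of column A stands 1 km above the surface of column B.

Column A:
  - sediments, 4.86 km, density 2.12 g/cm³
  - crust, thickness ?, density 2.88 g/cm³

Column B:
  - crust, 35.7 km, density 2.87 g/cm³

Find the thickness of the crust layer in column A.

Take the compensation level at the base of the deeper column (depth z_c below the surface of column A) and equate Σ ρ_i t_i down to z_c; mantle fills any gap and the z_c terms cancel.
Column A: 4.86×2.12 + x×2.88 + (z_c − 4.86 − x)×3.22
Column B: 1×0 + 35.7×2.87 + (z_c − 1 − 35.7)×3.22
The z_c×3.22 term appears on both sides and cancels. Collect the known terms of each column as K = Σ(ρt)_known − 3.22 × (depth of known layers): K_A = 10.3032 − 3.22×4.86 = −5.346; K_B = 102.459 − 3.22×(1 + 35.7) = −15.715.
Balance: K_A − x×(3.22 − 2.88) = K_B, so x = (K_A − K_B)/(3.22 − 2.88) = 10.369/0.34 = 30.5 km.

30.5 km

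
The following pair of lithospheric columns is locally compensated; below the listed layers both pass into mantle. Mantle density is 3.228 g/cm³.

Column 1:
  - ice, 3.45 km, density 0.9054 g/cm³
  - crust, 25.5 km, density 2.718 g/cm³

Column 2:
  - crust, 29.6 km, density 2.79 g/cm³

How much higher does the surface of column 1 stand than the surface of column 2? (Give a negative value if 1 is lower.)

For any compensation level in the mantle, the mantle terms cancel and isostasy reduces to e = (Σt_1 − Σt_2) − (Σ(ρt)_1 − Σ(ρt)_2) / ρ_m.
Σt_1 = 28.95 km; Σt_2 = 29.6 km; Σ(ρt)_1 = 72.43263; Σ(ρt)_2 = 82.584 (in km·g/cm³).
e = (28.95 − 29.6) − (72.43263 − 82.584) / 3.228 = 2.49 km.

2.49 km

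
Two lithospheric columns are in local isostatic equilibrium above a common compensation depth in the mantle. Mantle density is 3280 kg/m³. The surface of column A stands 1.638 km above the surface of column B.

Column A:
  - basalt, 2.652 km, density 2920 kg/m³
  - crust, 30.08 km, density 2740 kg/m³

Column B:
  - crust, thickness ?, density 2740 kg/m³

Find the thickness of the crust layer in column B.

21.9 km

Take the compensation level at the base of the deeper column (depth z_c below the surface of column A) and equate Σ ρ_i t_i down to z_c; mantle fills any gap and the z_c terms cancel.
Column A: 2.652×2920 + 30.08×2740 + (z_c − 32.732)×3280
Column B: 1.638×0 + x×2740 + (z_c − 1.638 − 0 − x)×3280
The z_c×3280 term appears on both sides and cancels. Collect the known terms of each column as K = Σ(ρt)_known − 3280 × (depth of known layers): K_A = 90163.04 − 3280×32.732 = −17197.92; K_B = 0 − 3280×(1.638 + 0) = −5372.64.
Balance: K_A = K_B − x×(3280 − 2740), so x = (K_B − K_A)/(3280 − 2740) = 11825.3/540 = 21.9 km.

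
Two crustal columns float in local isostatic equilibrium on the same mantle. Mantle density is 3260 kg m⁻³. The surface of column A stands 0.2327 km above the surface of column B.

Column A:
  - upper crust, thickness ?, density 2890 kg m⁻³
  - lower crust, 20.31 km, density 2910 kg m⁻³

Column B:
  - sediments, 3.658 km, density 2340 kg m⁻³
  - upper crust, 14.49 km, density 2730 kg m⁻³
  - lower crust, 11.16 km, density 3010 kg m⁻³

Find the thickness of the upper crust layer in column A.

Take the compensation level at the base of the deeper column (depth z_c below the surface of column A) and equate Σ ρ_i t_i down to z_c; mantle fills any gap and the z_c terms cancel.
Column A: x×2890 + 20.31×2910 + (z_c − 20.31 − x)×3260
Column B: 0.2327×0 + 3.658×2340 + 14.49×2730 + 11.16×3010 + (z_c − 0.2327 − 29.308)×3260
The z_c×3260 term appears on both sides and cancels. Collect the known terms of each column as K = Σ(ρt)_known − 3260 × (depth of known layers): K_A = 59102.1 − 3260×20.31 = −7108.5; K_B = 81709.02 − 3260×(0.2327 + 29.308) = −14593.662.
Balance: K_A − x×(3260 − 2890) = K_B, so x = (K_A − K_B)/(3260 − 2890) = 7485.16/370 = 20.2 km.

20.2 km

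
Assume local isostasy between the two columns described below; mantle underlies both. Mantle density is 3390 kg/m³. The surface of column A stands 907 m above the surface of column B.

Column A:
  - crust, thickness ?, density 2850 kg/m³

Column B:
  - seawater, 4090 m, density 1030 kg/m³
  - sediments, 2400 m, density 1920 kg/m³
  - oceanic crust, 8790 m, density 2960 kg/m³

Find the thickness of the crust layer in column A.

37100 m

Take the compensation level at the base of the deeper column (depth z_c below the surface of column A) and equate Σ ρ_i t_i down to z_c; mantle fills any gap and the z_c terms cancel.
Column A: x×2850 + (z_c − 0 − x)×3390
Column B: 907×0 + 4090×1030 + 2400×1920 + 8790×2960 + (z_c − 907 − 15280)×3390
The z_c×3390 term appears on both sides and cancels. Collect the known terms of each column as K = Σ(ρt)_known − 3390 × (depth of known layers): K_A = 0 − 3390×0 = 0; K_B = 34839100 − 3390×(907 + 15280) = −20034830.
Balance: K_A − x×(3390 − 2850) = K_B, so x = (K_A − K_B)/(3390 − 2850) = 20034800/540 = 37100 m.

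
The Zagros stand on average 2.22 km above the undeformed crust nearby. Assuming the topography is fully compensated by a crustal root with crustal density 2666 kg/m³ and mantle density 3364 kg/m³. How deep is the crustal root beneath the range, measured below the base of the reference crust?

In Airy isostatic equilibrium: the weight of the topography is balanced by the buoyancy of the root, ρ_c h = (ρ_m − ρ_c) r.
r = h · ρ_c / (ρ_m − ρ_c) = 2.22 km × 2666 / (3364 − 2666) = 8.48 km.

8.48 km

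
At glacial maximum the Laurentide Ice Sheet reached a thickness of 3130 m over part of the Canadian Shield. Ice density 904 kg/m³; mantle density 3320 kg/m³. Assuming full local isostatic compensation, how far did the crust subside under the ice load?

852 m

Balancing pressure at the compensation depth: the ice load ρ_ice t is balanced by mantle displaced below, ρ_m s.
s = t ρ_ice / ρ_m = 3130 m × 904/3320 = 852 m.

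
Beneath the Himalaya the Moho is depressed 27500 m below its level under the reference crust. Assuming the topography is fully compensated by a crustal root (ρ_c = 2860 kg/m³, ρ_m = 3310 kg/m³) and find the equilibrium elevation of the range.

Equating mass per unit area of the two columns: ρ_c h = (ρ_m − ρ_c) r.
h = r (ρ_m − ρ_c) / ρ_c = 27500 m × (3310 − 2860) / 2860 = 4330 m.

4330 m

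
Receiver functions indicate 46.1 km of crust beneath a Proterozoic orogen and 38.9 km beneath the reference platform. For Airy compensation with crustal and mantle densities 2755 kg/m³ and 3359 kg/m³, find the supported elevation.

1.29 km

Excess crust Δ = 46.1 km − 38.9 km = 7.2 km, split between elevation h and root r with h + r = Δ.
Airy balance ρ_c h = (ρ_m − ρ_c) r gives r = h ρ_c/(ρ_m − ρ_c), so h (1 + ρ_c/(ρ_m − ρ_c)) = Δ, i.e. h = Δ (ρ_m − ρ_c)/ρ_m.
h = 7.2 km × 604/3359 = 1.29 km.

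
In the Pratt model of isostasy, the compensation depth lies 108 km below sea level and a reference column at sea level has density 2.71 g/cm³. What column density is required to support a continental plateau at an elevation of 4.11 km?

2.61 g/cm³

Pratt balance: ρ_ref D = ρ (D + h).
ρ = ρ_ref D/(D + h) = 2.71 × 108 km/(108 km + 4.11 km) = 2.61 g/cm³.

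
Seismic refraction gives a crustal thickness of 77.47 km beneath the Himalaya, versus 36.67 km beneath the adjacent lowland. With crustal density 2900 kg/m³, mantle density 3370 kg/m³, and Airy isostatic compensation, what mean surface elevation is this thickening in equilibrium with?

Excess crust Δ = 77.47 km − 36.67 km = 40.8 km, split between elevation h and root r with h + r = Δ.
Airy balance ρ_c h = (ρ_m − ρ_c) r gives r = h ρ_c/(ρ_m − ρ_c), so h (1 + ρ_c/(ρ_m − ρ_c)) = Δ, i.e. h = Δ (ρ_m − ρ_c)/ρ_m.
h = 40.8 km × 470/3370 = 5.69 km.

5.69 km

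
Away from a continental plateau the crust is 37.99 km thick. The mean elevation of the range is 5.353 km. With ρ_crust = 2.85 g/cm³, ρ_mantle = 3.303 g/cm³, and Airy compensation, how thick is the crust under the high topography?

77 km

Root depth r = h ρ_c / (ρ_m − ρ_c) = 5.353 km × 2.85 / 0.453 = 33.68 km.
Total thickness = T + h + r = 37.99 km + 5.353 km + 33.68 km = 77 km.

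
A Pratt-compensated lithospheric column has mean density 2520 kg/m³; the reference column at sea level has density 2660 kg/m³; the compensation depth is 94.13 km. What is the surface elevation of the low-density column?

5.23 km

ρ_ref D = ρ (D + h) → h = D (ρ_ref − ρ)/ρ.
h = 94.13 km × (2660 − 2520)/2520 = 5.23 km.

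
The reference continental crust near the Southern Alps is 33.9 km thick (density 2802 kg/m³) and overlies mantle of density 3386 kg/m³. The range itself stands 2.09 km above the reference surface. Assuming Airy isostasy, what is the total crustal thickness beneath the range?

46 km

Root depth r = h ρ_c / (ρ_m − ρ_c) = 2.09 km × 2802 / 584 = 10.03 km.
Total thickness = T + h + r = 33.9 km + 2.09 km + 10.03 km = 46 km.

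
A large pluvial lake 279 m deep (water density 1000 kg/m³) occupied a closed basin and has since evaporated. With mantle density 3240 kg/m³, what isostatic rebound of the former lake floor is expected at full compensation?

86.1 m

u = d ρ_w/ρ_m = 279 m × 1000/3240 = 86.1 m.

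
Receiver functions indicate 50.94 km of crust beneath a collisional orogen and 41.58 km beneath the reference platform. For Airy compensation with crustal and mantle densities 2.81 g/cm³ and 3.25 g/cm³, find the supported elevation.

Excess crust Δ = 50.94 km − 41.58 km = 9.36 km, split between elevation h and root r with h + r = Δ.
Airy balance ρ_c h = (ρ_m − ρ_c) r gives r = h ρ_c/(ρ_m − ρ_c), so h (1 + ρ_c/(ρ_m − ρ_c)) = Δ, i.e. h = Δ (ρ_m − ρ_c)/ρ_m.
h = 9.36 km × 0.44/3.25 = 1.27 km.

1.27 km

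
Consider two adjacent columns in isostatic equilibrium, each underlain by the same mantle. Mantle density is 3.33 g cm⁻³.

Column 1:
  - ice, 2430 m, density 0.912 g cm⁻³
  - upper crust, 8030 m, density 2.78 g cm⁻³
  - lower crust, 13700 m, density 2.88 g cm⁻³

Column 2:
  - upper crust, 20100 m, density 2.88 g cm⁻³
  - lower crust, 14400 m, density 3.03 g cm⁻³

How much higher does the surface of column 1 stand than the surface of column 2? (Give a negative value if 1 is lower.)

929 m

For any compensation level in the mantle, the mantle terms cancel and isostasy reduces to e = (Σt_1 − Σt_2) − (Σ(ρt)_1 − Σ(ρt)_2) / ρ_m.
Σt_1 = 24160 m; Σt_2 = 34500 m; Σ(ρt)_1 = 63995.56; Σ(ρt)_2 = 101520 (in m·g cm⁻³).
e = (24160 − 34500) − (63995.56 − 101520) / 3.33 = 929 m.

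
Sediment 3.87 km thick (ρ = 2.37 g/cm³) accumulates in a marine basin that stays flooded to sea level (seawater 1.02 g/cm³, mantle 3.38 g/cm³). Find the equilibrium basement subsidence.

2.21 km

Submarine loading: the sediment displaces seawater, and the subsidence is in turn flooded, so s (ρ_m − ρ_w) = t (ρ_sed − ρ_w).
s = 3.87 km × (2.37 − 1.02) / (3.38 − 1.02) = 2.21 km.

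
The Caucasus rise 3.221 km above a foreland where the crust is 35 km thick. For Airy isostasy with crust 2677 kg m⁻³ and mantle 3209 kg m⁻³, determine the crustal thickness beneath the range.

Root depth r = h ρ_c / (ρ_m − ρ_c) = 3.221 km × 2677 / 532 = 16.21 km.
Total thickness = T + h + r = 35 km + 3.221 km + 16.21 km = 54.4 km.

54.4 km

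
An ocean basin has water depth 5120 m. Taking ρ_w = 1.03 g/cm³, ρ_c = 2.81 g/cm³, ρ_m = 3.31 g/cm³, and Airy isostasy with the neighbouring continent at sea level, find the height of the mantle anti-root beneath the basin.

For local isostatic compensation: replacing crust with seawater at the top is compensated by replacing crust with mantle at the base: d (ρ_c − ρ_w) = a (ρ_m − ρ_c).
a = d (ρ_c − ρ_w)/(ρ_m − ρ_c) = 5120 m × 1.78/0.5 = 18200 m.

18200 m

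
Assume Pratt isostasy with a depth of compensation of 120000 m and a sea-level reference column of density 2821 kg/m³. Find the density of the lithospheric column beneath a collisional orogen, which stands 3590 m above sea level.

Pratt balance: ρ_ref D = ρ (D + h).
ρ = ρ_ref D/(D + h) = 2821 × 120000 m/(120000 m + 3590 m) = 2740 kg/m³.

2740 kg/m³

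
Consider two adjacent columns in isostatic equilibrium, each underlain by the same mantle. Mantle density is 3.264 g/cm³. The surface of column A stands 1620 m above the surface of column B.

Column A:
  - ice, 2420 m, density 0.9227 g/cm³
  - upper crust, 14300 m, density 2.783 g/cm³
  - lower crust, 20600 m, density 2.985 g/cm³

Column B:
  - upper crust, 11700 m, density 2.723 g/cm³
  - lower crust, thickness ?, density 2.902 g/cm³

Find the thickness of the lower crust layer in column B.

18400 m

Take the compensation level at the base of the deeper column (depth z_c below the surface of column A) and equate Σ ρ_i t_i down to z_c; mantle fills any gap and the z_c terms cancel.
Column A: 2420×0.9227 + 14300×2.783 + 20600×2.985 + (z_c − 37320)×3.264
Column B: 1620×0 + 11700×2.723 + x×2.902 + (z_c − 1620 − 11700 − x)×3.264
The z_c×3.264 term appears on both sides and cancels. Collect the known terms of each column as K = Σ(ρt)_known − 3.264 × (depth of known layers): K_A = 103520.834 − 3.264×37320 = −18291.646; K_B = 31859.1 − 3.264×(1620 + 11700) = −11617.38.
Balance: K_A = K_B − x×(3.264 − 2.902), so x = (K_B − K_A)/(3.264 − 2.902) = 6674.27/0.362 = 18400 m.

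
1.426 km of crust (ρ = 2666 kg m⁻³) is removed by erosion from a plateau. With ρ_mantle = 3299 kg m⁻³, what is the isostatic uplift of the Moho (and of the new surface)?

1.15 km

Unloading: uplift u = e ρ_c/ρ_m = 1.426 km × 2666/3299 = 1.15 km.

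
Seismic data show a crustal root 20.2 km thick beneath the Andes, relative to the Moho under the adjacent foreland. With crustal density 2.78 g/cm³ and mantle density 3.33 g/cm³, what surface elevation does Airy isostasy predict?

4 km

Equating mass per unit area of the two columns: ρ_c h = (ρ_m − ρ_c) r.
h = r (ρ_m − ρ_c) / ρ_c = 20.2 km × (3.33 − 2.78) / 2.78 = 4 km.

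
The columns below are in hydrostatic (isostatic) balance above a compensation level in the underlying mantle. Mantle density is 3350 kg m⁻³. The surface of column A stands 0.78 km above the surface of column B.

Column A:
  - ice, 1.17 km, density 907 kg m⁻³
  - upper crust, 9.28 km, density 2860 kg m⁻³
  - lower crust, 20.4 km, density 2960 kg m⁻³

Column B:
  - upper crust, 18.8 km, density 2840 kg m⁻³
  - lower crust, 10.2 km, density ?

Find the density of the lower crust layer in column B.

Take the compensation level at the base of the deeper column (depth z_c below the surface of column A) and equate Σ ρ_i t_i down to z_c; mantle fills any gap and the z_c terms cancel.
Column A: 1.17×907 + 9.28×2860 + 20.4×2960 + (z_c − 30.85)×3350
Column B: 0.78×0 + 18.8×2840 + 10.2×ρ + (z_c − 0.78 − 29)×3350
The z_c×3350 term appears on both sides and cancels. Collect the known terms of each column as K = Σ(ρt)_known − 3350 × (depth of known layers): K_A = 87985.99 − 3350×30.85 = −15361.51; K_B = 53392 − 3350×(0.78 + 29) = −46371.
Balance: K_A = K_B + 10.2×ρ, so ρ = (K_A − K_B)/10.2 = 31009.5/10.2 = 3040 kg m⁻³.

3040 kg m⁻³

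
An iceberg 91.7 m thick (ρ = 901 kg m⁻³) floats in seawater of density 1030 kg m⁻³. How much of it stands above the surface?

11.5 m

Floating equilibrium: submerged depth d = t ρ_obj/ρ_fluid = 91.7 m × 901/1030 = 80.22 m.
Freeboard = t − d = 91.7 m − 80.22 m = 11.5 m.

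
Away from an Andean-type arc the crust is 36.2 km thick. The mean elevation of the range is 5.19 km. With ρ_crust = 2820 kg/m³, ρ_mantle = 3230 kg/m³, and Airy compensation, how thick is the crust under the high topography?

77.1 km

Root depth r = h ρ_c / (ρ_m − ρ_c) = 5.19 km × 2820 / 410 = 35.7 km.
Total thickness = T + h + r = 36.2 km + 5.19 km + 35.7 km = 77.1 km.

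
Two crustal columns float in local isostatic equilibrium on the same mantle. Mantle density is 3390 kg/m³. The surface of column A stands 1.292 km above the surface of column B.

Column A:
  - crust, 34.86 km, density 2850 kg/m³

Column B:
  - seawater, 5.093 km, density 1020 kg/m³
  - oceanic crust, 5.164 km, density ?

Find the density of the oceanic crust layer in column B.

2930 kg/m³

Take the compensation level at the base of the deeper column (depth z_c below the surface of column A) and equate Σ ρ_i t_i down to z_c; mantle fills any gap and the z_c terms cancel.
Column A: 34.86×2850 + (z_c − 34.86)×3390
Column B: 1.292×0 + 5.093×1020 + 5.164×ρ + (z_c − 1.292 − 10.257)×3390
The z_c×3390 term appears on both sides and cancels. Collect the known terms of each column as K = Σ(ρt)_known − 3390 × (depth of known layers): K_A = 99351 − 3390×34.86 = −18824.4; K_B = 5194.86 − 3390×(1.292 + 10.257) = −33956.25.
Balance: K_A = K_B + 5.164×ρ, so ρ = (K_A − K_B)/5.164 = 15131.9/5.164 = 2930 kg/m³.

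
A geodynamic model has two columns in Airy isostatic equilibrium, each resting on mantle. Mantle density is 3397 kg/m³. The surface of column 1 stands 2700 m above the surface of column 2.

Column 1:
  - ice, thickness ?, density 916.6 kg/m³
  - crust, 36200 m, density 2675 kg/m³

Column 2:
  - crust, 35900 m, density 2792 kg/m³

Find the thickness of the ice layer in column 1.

Take the compensation level at the base of the deeper column (depth z_c below the surface of column 1) and equate Σ ρ_i t_i down to z_c; mantle fills any gap and the z_c terms cancel.
Column 1: x×916.6 + 36200×2675 + (z_c − 36200 − x)×3397
Column 2: 2700×0 + 35900×2792 + (z_c − 2700 − 35900)×3397
The z_c×3397 term appears on both sides and cancels. Collect the known terms of each column as K = Σ(ρt)_known − 3397 × (depth of known layers): K_1 = 96835000 − 3397×36200 = −26136400; K_2 = 100232800 − 3397×(2700 + 35900) = −30891400.
Balance: K_1 − x×(3397 − 916.6) = K_2, so x = (K_1 − K_2)/(3397 − 916.6) = 4755000/2480.4 = 1920 m.

1920 m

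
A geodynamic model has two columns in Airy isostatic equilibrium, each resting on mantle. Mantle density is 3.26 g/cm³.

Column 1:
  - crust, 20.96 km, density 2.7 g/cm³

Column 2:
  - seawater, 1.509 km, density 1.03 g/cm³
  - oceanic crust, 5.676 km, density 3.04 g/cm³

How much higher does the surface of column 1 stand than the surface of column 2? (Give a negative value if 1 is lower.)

For any compensation level in the mantle, the mantle terms cancel and isostasy reduces to e = (Σt_1 − Σt_2) − (Σ(ρt)_1 − Σ(ρt)_2) / ρ_m.
Σt_1 = 20.96 km; Σt_2 = 7.185 km; Σ(ρt)_1 = 56.592; Σ(ρt)_2 = 18.80931 (in km·g/cm³).
e = (20.96 − 7.185) − (56.592 − 18.80931) / 3.26 = 2.19 km.

2.19 km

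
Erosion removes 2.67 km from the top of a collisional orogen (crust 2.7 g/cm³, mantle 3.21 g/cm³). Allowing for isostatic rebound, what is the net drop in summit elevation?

Rebound u = e ρ_c/ρ_m = 2.67 km × 2.7/3.21 = 2.246 km.
Net surface drop = e − u = 2.67 km − 2.246 km = e (ρ_m − ρ_c)/ρ_m = 0.424 km.

0.424 km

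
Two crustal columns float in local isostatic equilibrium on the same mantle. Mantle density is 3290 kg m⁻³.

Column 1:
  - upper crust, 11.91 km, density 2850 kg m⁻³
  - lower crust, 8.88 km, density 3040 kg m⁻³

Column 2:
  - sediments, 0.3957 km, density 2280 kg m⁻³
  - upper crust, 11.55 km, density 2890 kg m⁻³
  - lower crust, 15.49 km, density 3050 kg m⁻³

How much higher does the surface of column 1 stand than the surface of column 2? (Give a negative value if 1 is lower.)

−0.388 km

For any compensation level in the mantle, the mantle terms cancel and isostasy reduces to e = (Σt_1 − Σt_2) − (Σ(ρt)_1 − Σ(ρt)_2) / ρ_m.
Σt_1 = 20.79 km; Σt_2 = 27.4357 km; Σ(ρt)_1 = 60938.7; Σ(ρt)_2 = 81526.196 (in km·kg m⁻³).
e = (20.79 − 27.4357) − (60938.7 − 81526.196) / 3290 = −0.388 km.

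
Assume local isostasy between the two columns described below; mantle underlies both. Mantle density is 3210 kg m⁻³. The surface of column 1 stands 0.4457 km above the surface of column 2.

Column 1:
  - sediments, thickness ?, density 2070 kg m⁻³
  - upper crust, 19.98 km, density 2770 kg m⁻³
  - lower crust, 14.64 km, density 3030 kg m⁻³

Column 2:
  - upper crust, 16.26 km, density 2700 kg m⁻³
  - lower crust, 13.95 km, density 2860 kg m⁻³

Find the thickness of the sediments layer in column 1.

Take the compensation level at the base of the deeper column (depth z_c below the surface of column 1) and equate Σ ρ_i t_i down to z_c; mantle fills any gap and the z_c terms cancel.
Column 1: x×2070 + 19.98×2770 + 14.64×3030 + (z_c − 34.62 − x)×3210
Column 2: 0.4457×0 + 16.26×2700 + 13.95×2860 + (z_c − 0.4457 − 30.21)×3210
The z_c×3210 term appears on both sides and cancels. Collect the known terms of each column as K = Σ(ρt)_known − 3210 × (depth of known layers): K_1 = 99703.8 − 3210×34.62 = −11426.4; K_2 = 83799 − 3210×(0.4457 + 30.21) = −14605.797.
Balance: K_1 − x×(3210 − 2070) = K_2, so x = (K_1 − K_2)/(3210 − 2070) = 3179.4/1140 = 2.79 km.

2.79 km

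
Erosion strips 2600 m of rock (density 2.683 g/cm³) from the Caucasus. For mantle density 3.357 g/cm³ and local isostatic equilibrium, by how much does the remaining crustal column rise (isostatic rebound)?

Unloading: uplift u = e ρ_c/ρ_m = 2600 m × 2.683/3.357 = 2080 m.

2080 m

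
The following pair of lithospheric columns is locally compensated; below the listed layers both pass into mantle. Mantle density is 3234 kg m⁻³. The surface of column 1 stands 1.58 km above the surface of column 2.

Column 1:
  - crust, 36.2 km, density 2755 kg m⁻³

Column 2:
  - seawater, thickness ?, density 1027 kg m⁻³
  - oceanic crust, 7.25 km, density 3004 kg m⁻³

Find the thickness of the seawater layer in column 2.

Take the compensation level at the base of the deeper column (depth z_c below the surface of column 1) and equate Σ ρ_i t_i down to z_c; mantle fills any gap and the z_c terms cancel.
Column 1: 36.2×2755 + (z_c − 36.2)×3234
Column 2: 1.58×0 + x×1027 + 7.25×3004 + (z_c − 1.58 − 7.25 − x)×3234
The z_c×3234 term appears on both sides and cancels. Collect the known terms of each column as K = Σ(ρt)_known − 3234 × (depth of known layers): K_1 = 99731 − 3234×36.2 = −17339.8; K_2 = 21779 − 3234×(1.58 + 7.25) = −6777.22.
Balance: K_1 = K_2 − x×(3234 − 1027), so x = (K_2 − K_1)/(3234 − 1027) = 10562.6/2207 = 4.79 km.

4.79 km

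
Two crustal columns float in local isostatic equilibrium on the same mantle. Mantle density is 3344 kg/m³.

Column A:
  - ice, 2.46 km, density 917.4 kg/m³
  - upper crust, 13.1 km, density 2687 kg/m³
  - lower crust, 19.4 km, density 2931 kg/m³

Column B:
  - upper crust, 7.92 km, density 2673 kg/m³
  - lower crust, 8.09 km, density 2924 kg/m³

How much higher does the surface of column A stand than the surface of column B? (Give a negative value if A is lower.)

For any compensation level in the mantle, the mantle terms cancel and isostasy reduces to e = (Σt_A − Σt_B) − (Σ(ρt)_A − Σ(ρt)_B) / ρ_m.
Σt_A = 34.96 km; Σt_B = 16.01 km; Σ(ρt)_A = 94317.904; Σ(ρt)_B = 44825.32 (in km·kg/m³).
e = (34.96 − 16.01) − (94317.904 − 44825.32) / 3344 = 4.15 km.

4.15 km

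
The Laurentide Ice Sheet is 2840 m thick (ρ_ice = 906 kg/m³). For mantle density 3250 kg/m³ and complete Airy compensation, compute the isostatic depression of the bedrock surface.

Balancing pressure at the compensation depth: the ice load ρ_ice t is balanced by mantle displaced below, ρ_m s.
s = t ρ_ice / ρ_m = 2840 m × 906/3250 = 792 m.

792 m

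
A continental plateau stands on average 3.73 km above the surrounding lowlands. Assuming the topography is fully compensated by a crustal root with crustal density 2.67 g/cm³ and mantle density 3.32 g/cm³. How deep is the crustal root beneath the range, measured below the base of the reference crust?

Isostatic balance requires: the weight of the topography is balanced by the buoyancy of the root, ρ_c h = (ρ_m − ρ_c) r.
r = h · ρ_c / (ρ_m − ρ_c) = 3.73 km × 2.67 / (3.32 − 2.67) = 15.3 km.

15.3 km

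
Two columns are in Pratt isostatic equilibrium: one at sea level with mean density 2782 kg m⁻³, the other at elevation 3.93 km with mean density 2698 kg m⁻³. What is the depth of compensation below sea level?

ρ_ref D = ρ (D + h) → D (ρ_ref − ρ) = ρ h.
D = ρ h/(ρ_ref − ρ) = 2698 × 3.93 km/(2782 − 2698) = 126 km.

126 km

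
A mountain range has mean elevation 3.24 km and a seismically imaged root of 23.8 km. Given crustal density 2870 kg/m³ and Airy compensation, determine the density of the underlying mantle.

3260 kg/m³

Airy balance: ρ_c h = (ρ_m − ρ_c) r → ρ_m = ρ_c (1 + h/r).
ρ_m = 2870 × (1 + 3.24 km/23.8 km) = 3260 kg/m³.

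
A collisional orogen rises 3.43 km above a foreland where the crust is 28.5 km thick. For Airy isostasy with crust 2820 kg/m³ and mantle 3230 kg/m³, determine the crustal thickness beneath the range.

Root depth r = h ρ_c / (ρ_m − ρ_c) = 3.43 km × 2820 / 410 = 23.59 km.
Total thickness = T + h + r = 28.5 km + 3.43 km + 23.59 km = 55.5 km.

55.5 km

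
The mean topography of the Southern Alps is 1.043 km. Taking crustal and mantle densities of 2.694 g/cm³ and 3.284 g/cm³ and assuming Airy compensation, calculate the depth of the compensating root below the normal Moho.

4.76 km

Equating mass per unit area of the two columns: the weight of the topography is balanced by the buoyancy of the root, ρ_c h = (ρ_m − ρ_c) r.
r = h · ρ_c / (ρ_m − ρ_c) = 1.043 km × 2.694 / (3.284 − 2.694) = 4.76 km.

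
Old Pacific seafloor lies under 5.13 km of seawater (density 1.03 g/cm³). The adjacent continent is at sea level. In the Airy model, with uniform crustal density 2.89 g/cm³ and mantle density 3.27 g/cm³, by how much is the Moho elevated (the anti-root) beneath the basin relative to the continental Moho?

25.1 km

In Airy isostatic equilibrium: replacing crust with seawater at the top is compensated by replacing crust with mantle at the base: d (ρ_c − ρ_w) = a (ρ_m − ρ_c).
a = d (ρ_c − ρ_w)/(ρ_m − ρ_c) = 5.13 km × 1.86/0.38 = 25.1 km.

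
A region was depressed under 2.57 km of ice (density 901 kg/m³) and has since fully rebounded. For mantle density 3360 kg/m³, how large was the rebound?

Removing the load lets mantle flow back in; uplift u satisfies ρ_ice t = ρ_m u.
u = t ρ_ice/ρ_m = 2.57 km × 901/3360 = 0.689 km.

0.689 km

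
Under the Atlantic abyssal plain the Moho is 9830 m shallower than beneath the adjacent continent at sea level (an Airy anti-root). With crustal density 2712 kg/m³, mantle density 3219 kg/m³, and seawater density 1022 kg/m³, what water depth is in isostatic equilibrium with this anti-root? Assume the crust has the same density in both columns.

2950 m

Replacing a thickness d of crust by seawater at the top must be balanced by replacing crust with mantle at the base: d (ρ_c − ρ_w) = a (ρ_m − ρ_c).
d = a (ρ_m − ρ_c)/(ρ_c − ρ_w) = 9830 m × 507/1690 = 2950 m.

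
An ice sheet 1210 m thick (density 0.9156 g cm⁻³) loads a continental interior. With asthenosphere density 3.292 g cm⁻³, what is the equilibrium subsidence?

337 m

In Airy isostatic equilibrium: the ice load ρ_ice t is balanced by mantle displaced below, ρ_m s.
s = t ρ_ice / ρ_m = 1210 m × 0.9156/3.292 = 337 m.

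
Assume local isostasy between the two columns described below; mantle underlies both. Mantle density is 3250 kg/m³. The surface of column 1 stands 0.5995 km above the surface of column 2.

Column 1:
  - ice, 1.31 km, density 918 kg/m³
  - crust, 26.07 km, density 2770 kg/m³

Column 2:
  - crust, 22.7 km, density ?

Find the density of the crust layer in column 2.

2650 kg/m³

Take the compensation level at the base of the deeper column (depth z_c below the surface of column 1) and equate Σ ρ_i t_i down to z_c; mantle fills any gap and the z_c terms cancel.
Column 1: 1.31×918 + 26.07×2770 + (z_c − 27.38)×3250
Column 2: 0.5995×0 + 22.7×ρ + (z_c − 0.5995 − 22.7)×3250
The z_c×3250 term appears on both sides and cancels. Collect the known terms of each column as K = Σ(ρt)_known − 3250 × (depth of known layers): K_1 = 73416.48 − 3250×27.38 = −15568.52; K_2 = 0 − 3250×(0.5995 + 22.7) = −75723.375.
Balance: K_1 = K_2 + 22.7×ρ, so ρ = (K_1 − K_2)/22.7 = 60154.9/22.7 = 2650 kg/m³.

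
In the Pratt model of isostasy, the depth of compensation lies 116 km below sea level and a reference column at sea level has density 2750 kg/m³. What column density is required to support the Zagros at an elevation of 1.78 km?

2710 kg/m³

Pratt balance: ρ_ref D = ρ (D + h).
ρ = ρ_ref D/(D + h) = 2750 × 116 km/(116 km + 1.78 km) = 2710 kg/m³.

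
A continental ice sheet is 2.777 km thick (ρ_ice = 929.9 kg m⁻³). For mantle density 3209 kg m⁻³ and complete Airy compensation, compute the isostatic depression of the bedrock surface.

By Archimedes' principle applied to the lithosphere: the ice load ρ_ice t is balanced by mantle displaced below, ρ_m s.
s = t ρ_ice / ρ_m = 2.777 km × 929.9/3209 = 0.805 km.

0.805 km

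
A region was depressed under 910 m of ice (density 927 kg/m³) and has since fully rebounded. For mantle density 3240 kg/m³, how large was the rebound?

Removing the load lets mantle flow back in; uplift u satisfies ρ_ice t = ρ_m u.
u = t ρ_ice/ρ_m = 910 m × 927/3240 = 260 m.

260 m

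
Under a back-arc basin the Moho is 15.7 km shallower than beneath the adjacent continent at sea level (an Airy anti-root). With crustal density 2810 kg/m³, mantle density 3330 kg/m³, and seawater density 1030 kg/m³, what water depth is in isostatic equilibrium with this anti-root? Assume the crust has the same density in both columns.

4.59 km

Replacing a thickness d of crust by seawater at the top must be balanced by replacing crust with mantle at the base: d (ρ_c − ρ_w) = a (ρ_m − ρ_c).
d = a (ρ_m − ρ_c)/(ρ_c − ρ_w) = 15.7 km × 520/1780 = 4.59 km.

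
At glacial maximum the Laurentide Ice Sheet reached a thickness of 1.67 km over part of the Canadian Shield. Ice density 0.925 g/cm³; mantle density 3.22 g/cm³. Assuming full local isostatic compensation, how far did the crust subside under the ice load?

By Archimedes' principle applied to the lithosphere: the ice load ρ_ice t is balanced by mantle displaced below, ρ_m s.
s = t ρ_ice / ρ_m = 1.67 km × 0.925/3.22 = 0.48 km.

0.48 km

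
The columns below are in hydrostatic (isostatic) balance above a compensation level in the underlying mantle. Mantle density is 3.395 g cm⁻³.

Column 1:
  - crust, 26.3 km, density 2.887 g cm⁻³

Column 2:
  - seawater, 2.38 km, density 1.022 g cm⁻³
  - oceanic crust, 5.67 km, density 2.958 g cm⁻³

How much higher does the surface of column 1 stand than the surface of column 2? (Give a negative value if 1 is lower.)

For any compensation level in the mantle, the mantle terms cancel and isostasy reduces to e = (Σt_1 − Σt_2) − (Σ(ρt)_1 − Σ(ρt)_2) / ρ_m.
Σt_1 = 26.3 km; Σt_2 = 8.05 km; Σ(ρt)_1 = 75.9281; Σ(ρt)_2 = 19.20422 (in km·g cm⁻³).
e = (26.3 − 8.05) − (75.9281 − 19.20422) / 3.395 = 1.54 km.

1.54 km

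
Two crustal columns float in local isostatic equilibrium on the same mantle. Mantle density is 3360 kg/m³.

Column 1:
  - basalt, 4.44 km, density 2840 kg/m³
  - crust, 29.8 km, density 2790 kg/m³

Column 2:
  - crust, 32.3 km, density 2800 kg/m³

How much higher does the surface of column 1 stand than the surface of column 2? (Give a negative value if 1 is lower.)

For any compensation level in the mantle, the mantle terms cancel and isostasy reduces to e = (Σt_1 − Σt_2) − (Σ(ρt)_1 − Σ(ρt)_2) / ρ_m.
Σt_1 = 34.24 km; Σt_2 = 32.3 km; Σ(ρt)_1 = 95751.6; Σ(ρt)_2 = 90440 (in km·kg/m³).
e = (34.24 − 32.3) − (95751.6 − 90440) / 3360 = 0.359 km.

0.359 km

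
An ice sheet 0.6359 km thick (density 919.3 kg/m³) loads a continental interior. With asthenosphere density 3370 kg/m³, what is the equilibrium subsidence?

Isostatic balance requires: the ice load ρ_ice t is balanced by mantle displaced below, ρ_m s.
s = t ρ_ice / ρ_m = 0.6359 km × 919.3/3370 = 0.173 km.

0.173 km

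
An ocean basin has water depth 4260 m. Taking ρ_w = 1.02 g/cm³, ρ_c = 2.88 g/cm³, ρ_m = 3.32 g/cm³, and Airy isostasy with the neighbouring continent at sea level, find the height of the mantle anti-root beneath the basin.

18000 m

Balancing pressure at the compensation depth: replacing crust with seawater at the top is compensated by replacing crust with mantle at the base: d (ρ_c − ρ_w) = a (ρ_m − ρ_c).
a = d (ρ_c − ρ_w)/(ρ_m − ρ_c) = 4260 m × 1.86/0.44 = 18000 m.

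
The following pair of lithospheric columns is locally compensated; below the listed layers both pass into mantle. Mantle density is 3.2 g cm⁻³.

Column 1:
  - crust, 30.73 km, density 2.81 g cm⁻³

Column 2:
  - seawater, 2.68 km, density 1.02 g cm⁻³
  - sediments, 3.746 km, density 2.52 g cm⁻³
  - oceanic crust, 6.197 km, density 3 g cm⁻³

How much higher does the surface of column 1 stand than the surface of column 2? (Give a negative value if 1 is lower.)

For any compensation level in the mantle, the mantle terms cancel and isostasy reduces to e = (Σt_1 − Σt_2) − (Σ(ρt)_1 − Σ(ρt)_2) / ρ_m.
Σt_1 = 30.73 km; Σt_2 = 12.623 km; Σ(ρt)_1 = 86.3513; Σ(ρt)_2 = 30.76452 (in km·g cm⁻³).
e = (30.73 − 12.623) − (86.3513 − 30.76452) / 3.2 = 0.736 km.

0.736 km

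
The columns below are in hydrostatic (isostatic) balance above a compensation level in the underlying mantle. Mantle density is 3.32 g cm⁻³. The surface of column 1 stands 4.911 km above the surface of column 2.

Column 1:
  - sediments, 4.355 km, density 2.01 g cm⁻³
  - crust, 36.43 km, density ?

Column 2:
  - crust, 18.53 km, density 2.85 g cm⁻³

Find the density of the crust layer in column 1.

Take the compensation level at the base of the deeper column (depth z_c below the surface of column 1) and equate Σ ρ_i t_i down to z_c; mantle fills any gap and the z_c terms cancel.
Column 1: 4.355×2.01 + 36.43×ρ + (z_c − 40.785)×3.32
Column 2: 4.911×0 + 18.53×2.85 + (z_c − 4.911 − 18.53)×3.32
The z_c×3.32 term appears on both sides and cancels. Collect the known terms of each column as K = Σ(ρt)_known − 3.32 × (depth of known layers): K_1 = 8.75355 − 3.32×40.785 = −126.65265; K_2 = 52.8105 − 3.32×(4.911 + 18.53) = −25.01362.
Balance: K_1 + 36.43×ρ = K_2, so ρ = (K_2 − K_1)/36.43 = 101.639/36.43 = 2.79 g cm⁻³.

2.79 g cm⁻³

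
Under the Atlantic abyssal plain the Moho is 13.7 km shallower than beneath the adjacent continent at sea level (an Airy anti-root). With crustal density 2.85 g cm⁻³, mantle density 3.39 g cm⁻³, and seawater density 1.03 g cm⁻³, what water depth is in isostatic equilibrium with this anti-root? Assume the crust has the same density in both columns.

4.06 km

Replacing a thickness d of crust by seawater at the top must be balanced by replacing crust with mantle at the base: d (ρ_c − ρ_w) = a (ρ_m − ρ_c).
d = a (ρ_m − ρ_c)/(ρ_c − ρ_w) = 13.7 km × 0.54/1.82 = 4.06 km.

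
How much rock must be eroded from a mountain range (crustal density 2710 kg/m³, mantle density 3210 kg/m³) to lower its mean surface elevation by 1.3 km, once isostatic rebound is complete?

Net drop Δ = e − u = e − e ρ_c/ρ_m = e (ρ_m − ρ_c)/ρ_m.
e = Δ ρ_m/(ρ_m − ρ_c) = 1.3 km × 3210/500 = 8.35 km.

8.35 km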